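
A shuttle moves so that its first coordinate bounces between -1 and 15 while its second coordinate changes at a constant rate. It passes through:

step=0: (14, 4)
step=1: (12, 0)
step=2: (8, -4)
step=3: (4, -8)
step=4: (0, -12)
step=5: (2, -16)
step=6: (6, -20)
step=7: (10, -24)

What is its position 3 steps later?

The first coordinate travels 4 per step and bounces off the walls at -1 and 15.
  step 8: 10 → 14
  step 9: 14 → 12
  step 10: 12 → 8
The second coordinate changes by -4 each step: at step 10 it is -36.

(8, -36)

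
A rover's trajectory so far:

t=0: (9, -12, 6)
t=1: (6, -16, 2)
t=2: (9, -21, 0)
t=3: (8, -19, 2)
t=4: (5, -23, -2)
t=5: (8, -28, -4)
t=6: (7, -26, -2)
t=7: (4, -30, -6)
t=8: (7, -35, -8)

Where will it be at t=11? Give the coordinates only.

(6, -42, -12)

Step-to-step displacements: (-3, -4, -4), (+3, -5, -2), (-1, +2, +2), (-3, -4, -4), (+3, -5, -2), (-1, +2, +2), (-3, -4, -4), (+3, -5, -2) — a repeating cycle of length 3.
step 9: apply (-1, +2, +2) → (6, -33, -6)
step 10: apply (-3, -4, -4) → (3, -37, -10)
step 11: apply (+3, -5, -2) → (6, -42, -12)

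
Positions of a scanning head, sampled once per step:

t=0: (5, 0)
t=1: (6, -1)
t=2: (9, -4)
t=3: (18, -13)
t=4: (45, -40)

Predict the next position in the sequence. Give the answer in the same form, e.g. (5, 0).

Consecutive displacements (+1, -1), (+3, -3), (+9, -9), (+27, -27) scale by a factor of 3 each step.
step 5: (45, -40) + (+81, -81) → (126, -121)

(126, -121)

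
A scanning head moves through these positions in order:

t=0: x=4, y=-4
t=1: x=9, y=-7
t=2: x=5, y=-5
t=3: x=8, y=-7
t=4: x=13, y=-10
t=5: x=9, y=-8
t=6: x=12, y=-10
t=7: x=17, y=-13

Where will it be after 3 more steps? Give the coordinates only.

Step-to-step displacements: (+5,-3), (-4,+2), (+3,-2), (+5,-3), (-4,+2), (+3,-2), (+5,-3) — a repeating cycle of length 3.
step 8: apply (-4,+2) → x=13, y=-11
step 9: apply (+3,-2) → x=16, y=-13
step 10: apply (+5,-3) → x=21, y=-16

x=21, y=-16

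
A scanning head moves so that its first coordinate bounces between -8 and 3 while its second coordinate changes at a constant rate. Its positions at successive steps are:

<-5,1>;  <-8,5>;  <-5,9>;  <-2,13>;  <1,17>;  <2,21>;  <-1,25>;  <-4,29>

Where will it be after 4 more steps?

The first coordinate reflects between -8 and 3, moving 3 per step.
  step 8: -4 → -7
  step 9: -7 → -6
  step 10: -6 → -3
  step 11: -3 → 0
The second coordinate changes by +4 each step: at step 11 it is 45.

<0,45>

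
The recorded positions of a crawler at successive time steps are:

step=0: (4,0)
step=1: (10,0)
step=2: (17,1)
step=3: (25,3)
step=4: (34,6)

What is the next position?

(44,10)

Taking differences between consecutive positions: (+6,+0), (+7,+1), (+8,+2), (+9,+3). These grow by (+1,+1) each step.
step 5: (34,6) + (+10,+4) → (44,10)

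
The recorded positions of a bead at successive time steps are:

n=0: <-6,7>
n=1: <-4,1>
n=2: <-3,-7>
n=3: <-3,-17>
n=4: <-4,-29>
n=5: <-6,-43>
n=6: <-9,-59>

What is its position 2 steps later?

First differences are <+2,-6>, <+1,-8>, <+0,-10>, <-1,-12>, <-2,-14>, <-3,-16>; their common second difference is <-1,-2> (constant acceleration).
step 7: <-9,-59> + <-4,-18> → <-13,-77>
step 8: <-13,-77> + <-5,-20> → <-18,-97>

<-18,-97>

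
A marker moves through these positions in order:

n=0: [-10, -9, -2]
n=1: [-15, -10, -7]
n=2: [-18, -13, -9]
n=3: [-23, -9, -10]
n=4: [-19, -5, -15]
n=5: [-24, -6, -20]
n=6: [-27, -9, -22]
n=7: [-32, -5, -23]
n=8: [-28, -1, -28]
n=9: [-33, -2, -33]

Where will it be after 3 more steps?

The moves between consecutive positions are [-5, -1, -5], [-3, -3, -2], [-5, +4, -1], [+4, +4, -5], [-5, -1, -5], [-3, -3, -2], [-5, +4, -1], [+4, +4, -5], [-5, -1, -5]; they repeat the 4-cycle [[-5, -1, -5], [-3, -3, -2], [-5, +4, -1], [+4, +4, -5]].
step 10: apply [-3, -3, -2] → [-36, -5, -35]
step 11: apply [-5, +4, -1] → [-41, -1, -36]
step 12: apply [+4, +4, -5] → [-37, 3, -41]

[-37, 3, -41]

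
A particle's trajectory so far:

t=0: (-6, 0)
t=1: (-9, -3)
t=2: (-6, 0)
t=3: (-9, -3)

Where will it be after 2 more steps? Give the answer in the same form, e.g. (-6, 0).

(-9, -3)

Consecutive displacements (-3, -3), (+3, +3), (-3, -3) scale by a factor of -1 each step.
step 4: (-9, -3) + (+3, +3) → (-6, 0)
step 5: (-6, 0) + (-3, -3) → (-9, -3)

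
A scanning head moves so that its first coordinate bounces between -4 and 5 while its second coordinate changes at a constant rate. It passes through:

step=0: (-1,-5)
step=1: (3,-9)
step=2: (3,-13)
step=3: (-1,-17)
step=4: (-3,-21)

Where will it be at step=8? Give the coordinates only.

The first coordinate reflects between -4 and 5, moving 4 per step.
  step 5: -3 → 1
  step 6: 1 → 5
  step 7: 5 → 1
  step 8: 1 → -3
The second coordinate changes by -4 each step: at step 8 it is -37.

(-3,-37)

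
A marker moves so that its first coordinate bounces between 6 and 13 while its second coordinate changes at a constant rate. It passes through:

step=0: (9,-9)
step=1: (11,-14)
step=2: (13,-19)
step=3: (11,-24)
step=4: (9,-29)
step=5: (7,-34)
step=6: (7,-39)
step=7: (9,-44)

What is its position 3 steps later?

(11,-59)

The first coordinate travels 2 per step and bounces off the walls at 6 and 13.
  step 8: 9 → 11
  step 9: 11 → 13
  step 10: 13 → 11
The second coordinate changes by -5 each step: at step 10 it is -59.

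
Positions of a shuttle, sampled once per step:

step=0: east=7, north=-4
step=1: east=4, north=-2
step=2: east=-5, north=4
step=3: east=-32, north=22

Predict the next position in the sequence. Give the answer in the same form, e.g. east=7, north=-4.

east=-113, north=76

Consecutive displacements (-3, +2), (-9, +6), (-27, +18) scale by a factor of 3 each step.
step 4: east=-32, north=22 + (-81, +54) → east=-113, north=76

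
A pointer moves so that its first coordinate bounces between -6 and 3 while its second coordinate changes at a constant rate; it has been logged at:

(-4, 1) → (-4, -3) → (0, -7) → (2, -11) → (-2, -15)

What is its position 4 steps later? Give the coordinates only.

(0, -31)

The first coordinate reflects between -6 and 3, moving 4 per step.
  step 5: -2 → -6
  step 6: -6 → -2
  step 7: -2 → 2
  step 8: 2 → 0
The second coordinate changes by -4 each step: at step 8 it is -31.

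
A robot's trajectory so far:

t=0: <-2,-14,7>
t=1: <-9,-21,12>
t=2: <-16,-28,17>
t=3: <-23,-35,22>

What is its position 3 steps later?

<-44,-56,37>

The position changes by <-7,-7,+5> every step.
step 4: <-23,-35,22> + <-7,-7,+5> → <-30,-42,27>
step 5: <-30,-42,27> + <-7,-7,+5> → <-37,-49,32>
step 6: <-37,-49,32> + <-7,-7,+5> → <-44,-56,37>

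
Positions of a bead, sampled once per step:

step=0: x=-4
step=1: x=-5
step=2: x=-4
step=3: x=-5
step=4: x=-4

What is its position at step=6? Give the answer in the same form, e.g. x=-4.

Consecutive displacements -1, +1, -1, +1 scale by a factor of -1 each step.
step 5: -4 − 1 → x=-5
step 6: -5 + 1 → x=-4

x=-4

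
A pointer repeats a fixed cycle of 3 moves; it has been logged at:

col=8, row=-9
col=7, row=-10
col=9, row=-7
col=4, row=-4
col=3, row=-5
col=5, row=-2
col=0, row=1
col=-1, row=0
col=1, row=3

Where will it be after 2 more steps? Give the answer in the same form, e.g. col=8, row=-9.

Differencing gives (-1, -1), (+2, +3), (-5, +3), (-1, -1), (+2, +3), (-5, +3), (-1, -1), (+2, +3). This is the pattern (-1, -1), (+2, +3), (-5, +3) repeated.
step 9: apply (-5, +3) → col=-4, row=6
step 10: apply (-1, -1) → col=-5, row=5

col=-5, row=5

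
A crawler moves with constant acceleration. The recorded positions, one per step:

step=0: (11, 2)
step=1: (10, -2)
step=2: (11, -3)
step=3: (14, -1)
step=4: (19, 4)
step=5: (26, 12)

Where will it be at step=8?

Taking differences between consecutive positions: (-1, -4), (+1, -1), (+3, +2), (+5, +5), (+7, +8). These grow by (+2, +3) each step.
step 6: (26, 12) + (+9, +11) → (35, 23)
step 7: (35, 23) + (+11, +14) → (46, 37)
step 8: (46, 37) + (+13, +17) → (59, 54)

(59, 54)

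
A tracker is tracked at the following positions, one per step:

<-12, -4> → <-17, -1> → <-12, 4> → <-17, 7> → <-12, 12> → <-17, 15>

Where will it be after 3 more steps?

<-12, 28>

The moves between consecutive positions are <-5, +3>, <+5, +5>, <-5, +3>, <+5, +5>, <-5, +3>; they repeat the 2-cycle [<-5, +3>, <+5, +5>].
step 6: apply <+5, +5> → <-12, 20>
step 7: apply <-5, +3> → <-17, 23>
step 8: apply <+5, +5> → <-12, 28>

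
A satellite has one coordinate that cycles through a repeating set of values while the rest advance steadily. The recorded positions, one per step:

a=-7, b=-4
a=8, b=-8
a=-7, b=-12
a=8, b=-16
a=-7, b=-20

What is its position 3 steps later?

a=8, b=-32

A: cycles through -7, 8 every 2 steps. Step 7 lands at position 1 of the cycle → 8.
B: linear, -4 per step → -32 at step 7.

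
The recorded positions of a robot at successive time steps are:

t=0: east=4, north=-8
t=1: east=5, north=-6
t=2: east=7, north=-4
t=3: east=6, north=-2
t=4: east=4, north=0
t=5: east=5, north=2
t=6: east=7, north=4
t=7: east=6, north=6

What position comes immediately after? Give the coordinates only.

East: cycles through 4, 5, 7, 6 every 4 steps. Step 8 lands at position 0 of the cycle → 4.
North: linear, +2 per step → 8 at step 8.

east=4, north=8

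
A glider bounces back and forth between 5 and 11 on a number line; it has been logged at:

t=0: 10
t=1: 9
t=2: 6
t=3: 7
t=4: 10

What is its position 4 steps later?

10

The value reflects between 5 and 11, moving 3 per step.
  step 5: 10 → 9
  step 6: 9 → 6
  step 7: 6 → 7
  step 8: 7 → 10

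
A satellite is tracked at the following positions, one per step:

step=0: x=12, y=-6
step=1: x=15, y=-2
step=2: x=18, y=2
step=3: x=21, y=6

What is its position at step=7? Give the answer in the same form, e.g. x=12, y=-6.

Each step adds (+3, +4) to the position.
step 4: x=21, y=6 + (+3, +4) → x=24, y=10
step 5: x=24, y=10 + (+3, +4) → x=27, y=14
step 6: x=27, y=14 + (+3, +4) → x=30, y=18
step 7: x=30, y=18 + (+3, +4) → x=33, y=22

x=33, y=22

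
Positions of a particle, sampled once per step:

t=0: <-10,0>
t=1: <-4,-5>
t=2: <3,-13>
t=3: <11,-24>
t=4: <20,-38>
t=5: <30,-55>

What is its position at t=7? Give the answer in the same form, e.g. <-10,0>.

Taking differences between consecutive positions: <+6,-5>, <+7,-8>, <+8,-11>, <+9,-14>, <+10,-17>. These grow by <+1,-3> each step.
step 6: <30,-55> + <+11,-20> → <41,-75>
step 7: <41,-75> + <+12,-23> → <53,-98>

<53,-98>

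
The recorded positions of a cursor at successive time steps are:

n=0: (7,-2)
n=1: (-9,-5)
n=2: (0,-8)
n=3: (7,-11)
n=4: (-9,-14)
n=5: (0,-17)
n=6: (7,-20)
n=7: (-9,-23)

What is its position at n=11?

(0,-35)

The first coordinate repeats the cycle [7, -9, 0] with period 3; step 11 mod 3 = 2, giving 0.
The second coordinate changes by -3 each step, so at step 11 it is -2 + 11·(-3) = -35.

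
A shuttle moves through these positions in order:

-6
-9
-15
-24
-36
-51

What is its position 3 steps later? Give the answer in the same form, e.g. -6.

Successive displacements: -3, -6, -9, -12, -15 — each changes by -3.
step 6: -51 − 18 → -69
step 7: -69 − 21 → -90
step 8: -90 − 24 → -114

-114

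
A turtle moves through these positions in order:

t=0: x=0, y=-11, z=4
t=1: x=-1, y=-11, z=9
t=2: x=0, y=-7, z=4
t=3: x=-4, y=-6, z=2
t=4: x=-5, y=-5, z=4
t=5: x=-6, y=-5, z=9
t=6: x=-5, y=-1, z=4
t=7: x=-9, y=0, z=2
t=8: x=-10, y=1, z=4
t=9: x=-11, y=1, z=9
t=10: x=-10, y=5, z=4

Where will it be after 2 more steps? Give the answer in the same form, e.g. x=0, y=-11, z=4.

The moves between consecutive positions are (-1, +0, +5), (+1, +4, -5), (-4, +1, -2), (-1, +1, +2), (-1, +0, +5), (+1, +4, -5), (-4, +1, -2), (-1, +1, +2), (-1, +0, +5), (+1, +4, -5); they repeat the 4-cycle [(-1, +0, +5), (+1, +4, -5), (-4, +1, -2), (-1, +1, +2)].
step 11: apply (-4, +1, -2) → x=-14, y=6, z=2
step 12: apply (-1, +1, +2) → x=-15, y=7, z=4

x=-15, y=7, z=4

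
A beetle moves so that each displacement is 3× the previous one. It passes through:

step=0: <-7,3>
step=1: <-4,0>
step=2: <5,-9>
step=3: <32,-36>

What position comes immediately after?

The jumps are <+3,-3>, <+9,-9>, <+27,-27> — a geometric progression with ratio 3.
step 4: <32,-36> + <+81,-81> → <113,-117>

<113,-117>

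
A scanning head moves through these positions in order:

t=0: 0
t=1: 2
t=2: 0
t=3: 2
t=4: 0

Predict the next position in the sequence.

Consecutive displacements +2, -2, +2, -2 scale by a factor of -1 each step.
step 5: 0 + 2 → 2

2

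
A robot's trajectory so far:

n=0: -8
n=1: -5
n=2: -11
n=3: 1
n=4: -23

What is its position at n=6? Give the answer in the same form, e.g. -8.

Step-to-step displacements: +3, -6, +12, -24; each is -2× the previous.
step 5: -23 + 48 → 25
step 6: 25 − 96 → -71

-71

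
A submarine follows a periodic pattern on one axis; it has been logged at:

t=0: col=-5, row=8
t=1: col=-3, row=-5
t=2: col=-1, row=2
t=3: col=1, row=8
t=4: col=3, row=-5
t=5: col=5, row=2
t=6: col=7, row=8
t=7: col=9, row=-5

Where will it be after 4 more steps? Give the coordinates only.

col=17, row=2

Col: linear, +2 per step → 17 at step 11.
Row: cycles through 8, -5, 2 every 3 steps. Step 11 lands at position 2 of the cycle → 2.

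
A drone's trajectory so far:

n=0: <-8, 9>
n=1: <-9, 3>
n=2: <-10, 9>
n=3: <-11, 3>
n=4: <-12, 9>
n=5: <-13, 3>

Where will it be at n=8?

First: linear, -1 per step → -16 at step 8.
Second: cycles through 9, 3 every 2 steps. Step 8 lands at position 0 of the cycle → 9.

<-16, 9>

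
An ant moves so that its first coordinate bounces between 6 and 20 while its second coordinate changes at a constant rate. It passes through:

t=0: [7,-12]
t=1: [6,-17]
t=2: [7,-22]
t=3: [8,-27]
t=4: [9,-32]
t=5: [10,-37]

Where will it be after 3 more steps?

The first coordinate reflects between 6 and 20, moving 1 per step.
  step 6: 10 → 11
  step 7: 11 → 12
  step 8: 12 → 13
The second coordinate changes by -5 each step: at step 8 it is -52.

[13,-52]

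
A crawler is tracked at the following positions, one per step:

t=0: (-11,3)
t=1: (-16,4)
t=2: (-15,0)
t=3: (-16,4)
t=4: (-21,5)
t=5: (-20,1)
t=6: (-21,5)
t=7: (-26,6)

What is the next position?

(-25,2)

The moves between consecutive positions are (-5,+1), (+1,-4), (-1,+4), (-5,+1), (+1,-4), (-1,+4), (-5,+1); they repeat the 3-cycle [(-5,+1), (+1,-4), (-1,+4)].
step 8: apply (+1,-4) → (-25,2)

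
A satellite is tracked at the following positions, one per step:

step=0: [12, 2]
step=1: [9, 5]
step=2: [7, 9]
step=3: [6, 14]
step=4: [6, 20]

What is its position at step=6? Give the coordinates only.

[9, 35]

Successive displacements: [-3, +3], [-2, +4], [-1, +5], [+0, +6] — each changes by [+1, +1].
step 5: [6, 20] + [+1, +7] → [7, 27]
step 6: [7, 27] + [+2, +8] → [9, 35]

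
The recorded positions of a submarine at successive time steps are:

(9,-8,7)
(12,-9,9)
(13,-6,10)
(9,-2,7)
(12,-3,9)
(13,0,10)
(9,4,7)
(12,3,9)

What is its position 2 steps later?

Step-to-step displacements: (+3,-1,+2), (+1,+3,+1), (-4,+4,-3), (+3,-1,+2), (+1,+3,+1), (-4,+4,-3), (+3,-1,+2) — a repeating cycle of length 3.
step 8: apply (+1,+3,+1) → (13,6,10)
step 9: apply (-4,+4,-3) → (9,10,7)

(9,10,7)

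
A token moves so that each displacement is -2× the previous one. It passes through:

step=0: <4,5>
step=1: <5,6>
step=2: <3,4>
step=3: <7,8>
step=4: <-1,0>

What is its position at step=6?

<-17,-16>

The jumps are <+1,+1>, <-2,-2>, <+4,+4>, <-8,-8> — a geometric progression with ratio -2.
step 5: <-1,0> + <+16,+16> → <15,16>
step 6: <15,16> + <-32,-32> → <-17,-16>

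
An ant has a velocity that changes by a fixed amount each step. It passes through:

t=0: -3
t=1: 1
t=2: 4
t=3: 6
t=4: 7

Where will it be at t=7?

4

First differences are +4, +3, +2, +1; their common second difference is -1 (constant acceleration).
step 5: 7 + 0 → 7
step 6: 7 − 1 → 6
step 7: 6 − 2 → 4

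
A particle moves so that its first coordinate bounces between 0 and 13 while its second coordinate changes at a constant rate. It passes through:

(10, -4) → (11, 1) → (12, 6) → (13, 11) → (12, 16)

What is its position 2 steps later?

(10, 26)

The first coordinate reflects between 0 and 13, moving 1 per step.
  step 5: 12 → 11
  step 6: 11 → 10
The second coordinate changes by +5 each step: at step 6 it is 26.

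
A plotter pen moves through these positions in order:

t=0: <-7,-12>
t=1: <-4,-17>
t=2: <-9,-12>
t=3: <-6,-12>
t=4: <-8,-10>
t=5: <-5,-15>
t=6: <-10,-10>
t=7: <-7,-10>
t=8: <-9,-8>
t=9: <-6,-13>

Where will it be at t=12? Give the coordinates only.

<-10,-6>

The moves between consecutive positions are <+3,-5>, <-5,+5>, <+3,+0>, <-2,+2>, <+3,-5>, <-5,+5>, <+3,+0>, <-2,+2>, <+3,-5>; they repeat the 4-cycle [<+3,-5>, <-5,+5>, <+3,+0>, <-2,+2>].
step 10: apply <-5,+5> → <-11,-8>
step 11: apply <+3,+0> → <-8,-8>
step 12: apply <-2,+2> → <-10,-6>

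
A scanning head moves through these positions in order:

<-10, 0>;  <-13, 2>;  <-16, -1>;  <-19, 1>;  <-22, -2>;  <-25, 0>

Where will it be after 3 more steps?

<-34, -4>

Differencing gives <-3, +2>, <-3, -3>, <-3, +2>, <-3, -3>, <-3, +2>. This is the pattern <-3, +2>, <-3, -3> repeated.
step 6: apply <-3, -3> → <-28, -3>
step 7: apply <-3, +2> → <-31, -1>
step 8: apply <-3, -3> → <-34, -4>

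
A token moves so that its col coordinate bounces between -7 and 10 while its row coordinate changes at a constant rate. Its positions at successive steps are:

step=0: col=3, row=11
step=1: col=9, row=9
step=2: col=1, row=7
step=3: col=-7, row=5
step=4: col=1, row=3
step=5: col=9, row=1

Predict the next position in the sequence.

The col coordinate travels 8 per step and bounces off the walls at -7 and 10.
  step 6: 9 → 3
The row coordinate changes by -2 each step: at step 6 it is -1.

col=3, row=-1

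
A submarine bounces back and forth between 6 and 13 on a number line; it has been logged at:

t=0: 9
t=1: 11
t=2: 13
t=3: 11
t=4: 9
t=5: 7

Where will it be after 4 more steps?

The value reflects between 6 and 13, moving 2 per step.
  step 6: 7 → 7
  step 7: 7 → 9
  step 8: 9 → 11
  step 9: 11 → 13

13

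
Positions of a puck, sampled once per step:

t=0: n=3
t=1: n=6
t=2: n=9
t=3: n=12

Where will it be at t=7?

Each step adds +3 to the position.
step 4: 12 + 3 → n=15
step 5: 15 + 3 → n=18
step 6: 18 + 3 → n=21
step 7: 21 + 3 → n=24

n=24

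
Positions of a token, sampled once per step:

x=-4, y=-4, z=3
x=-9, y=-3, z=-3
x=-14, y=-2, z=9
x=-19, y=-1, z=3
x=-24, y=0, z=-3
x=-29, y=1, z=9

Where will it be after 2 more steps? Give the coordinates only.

x=-39, y=3, z=-3

The x coordinate changes by -5 each step, so at step 7 it is -4 + 7·(-5) = -39.
The y coordinate changes by +1 each step, so at step 7 it is -4 + 7·(1) = 3.
The z coordinate repeats the cycle [3, -3, 9] with period 3; step 7 mod 3 = 1, giving -3.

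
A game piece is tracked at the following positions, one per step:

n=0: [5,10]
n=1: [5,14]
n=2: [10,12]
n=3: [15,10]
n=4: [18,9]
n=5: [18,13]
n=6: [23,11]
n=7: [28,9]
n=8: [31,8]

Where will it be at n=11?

The moves between consecutive positions are [+0,+4], [+5,-2], [+5,-2], [+3,-1], [+0,+4], [+5,-2], [+5,-2], [+3,-1]; they repeat the 4-cycle [[+0,+4], [+5,-2], [+5,-2], [+3,-1]].
step 9: apply [+0,+4] → [31,12]
step 10: apply [+5,-2] → [36,10]
step 11: apply [+5,-2] → [41,8]

[41,8]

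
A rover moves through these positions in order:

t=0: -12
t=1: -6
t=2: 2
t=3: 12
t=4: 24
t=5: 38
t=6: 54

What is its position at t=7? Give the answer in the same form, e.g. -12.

Taking differences between consecutive positions: +6, +8, +10, +12, +14, +16. These grow by +2 each step.
step 7: 54 + 18 → 72

72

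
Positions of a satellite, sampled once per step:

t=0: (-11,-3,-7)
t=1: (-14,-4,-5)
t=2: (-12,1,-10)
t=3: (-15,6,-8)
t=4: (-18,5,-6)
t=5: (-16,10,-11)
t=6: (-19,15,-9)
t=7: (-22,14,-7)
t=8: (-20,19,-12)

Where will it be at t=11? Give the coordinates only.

(-24,28,-13)

The moves between consecutive positions are (-3,-1,+2), (+2,+5,-5), (-3,+5,+2), (-3,-1,+2), (+2,+5,-5), (-3,+5,+2), (-3,-1,+2), (+2,+5,-5); they repeat the 3-cycle [(-3,-1,+2), (+2,+5,-5), (-3,+5,+2)].
step 9: apply (-3,+5,+2) → (-23,24,-10)
step 10: apply (-3,-1,+2) → (-26,23,-8)
step 11: apply (+2,+5,-5) → (-24,28,-13)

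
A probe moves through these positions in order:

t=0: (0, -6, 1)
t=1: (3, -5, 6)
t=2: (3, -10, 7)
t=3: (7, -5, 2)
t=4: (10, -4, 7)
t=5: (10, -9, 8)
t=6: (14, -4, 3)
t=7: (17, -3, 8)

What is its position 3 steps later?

(24, -2, 9)

Step-to-step displacements: (+3, +1, +5), (+0, -5, +1), (+4, +5, -5), (+3, +1, +5), (+0, -5, +1), (+4, +5, -5), (+3, +1, +5) — a repeating cycle of length 3.
step 8: apply (+0, -5, +1) → (17, -8, 9)
step 9: apply (+4, +5, -5) → (21, -3, 4)
step 10: apply (+3, +1, +5) → (24, -2, 9)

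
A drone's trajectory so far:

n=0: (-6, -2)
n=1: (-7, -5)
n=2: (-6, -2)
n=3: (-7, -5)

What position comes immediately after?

The jumps are (-1, -3), (+1, +3), (-1, -3) — a geometric progression with ratio -1.
step 4: (-7, -5) + (+1, +3) → (-6, -2)

(-6, -2)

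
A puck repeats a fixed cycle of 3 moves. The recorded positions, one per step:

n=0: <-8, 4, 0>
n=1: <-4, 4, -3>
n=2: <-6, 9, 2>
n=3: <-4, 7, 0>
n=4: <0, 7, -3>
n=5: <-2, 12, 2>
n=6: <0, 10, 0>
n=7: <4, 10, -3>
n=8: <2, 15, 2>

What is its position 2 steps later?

The moves between consecutive positions are <+4, +0, -3>, <-2, +5, +5>, <+2, -2, -2>, <+4, +0, -3>, <-2, +5, +5>, <+2, -2, -2>, <+4, +0, -3>, <-2, +5, +5>; they repeat the 3-cycle [<+4, +0, -3>, <-2, +5, +5>, <+2, -2, -2>].
step 9: apply <+2, -2, -2> → <4, 13, 0>
step 10: apply <+4, +0, -3> → <8, 13, -3>

<8, 13, -3>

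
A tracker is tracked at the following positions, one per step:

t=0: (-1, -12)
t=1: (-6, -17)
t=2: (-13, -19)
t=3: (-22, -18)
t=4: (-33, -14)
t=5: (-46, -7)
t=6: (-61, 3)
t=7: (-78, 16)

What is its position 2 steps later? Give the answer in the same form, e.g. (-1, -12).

(-118, 51)

Taking differences between consecutive positions: (-5, -5), (-7, -2), (-9, +1), (-11, +4), (-13, +7), (-15, +10), (-17, +13). These grow by (-2, +3) each step.
step 8: (-78, 16) + (-19, +16) → (-97, 32)
step 9: (-97, 32) + (-21, +19) → (-118, 51)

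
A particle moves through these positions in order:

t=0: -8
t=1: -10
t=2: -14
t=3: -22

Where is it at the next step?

Step-to-step displacements: -2, -4, -8; each is 2× the previous.
step 4: -22 − 16 → -38

-38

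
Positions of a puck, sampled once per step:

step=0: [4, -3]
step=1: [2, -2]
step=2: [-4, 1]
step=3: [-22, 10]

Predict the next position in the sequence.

The jumps are [-2, +1], [-6, +3], [-18, +9] — a geometric progression with ratio 3.
step 4: [-22, 10] + [-54, +27] → [-76, 37]

[-76, 37]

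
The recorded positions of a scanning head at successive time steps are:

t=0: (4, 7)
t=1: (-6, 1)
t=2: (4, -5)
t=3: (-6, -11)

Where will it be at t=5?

The first coordinate repeats the cycle [4, -6] with period 2; step 5 mod 2 = 1, giving -6.
The second coordinate changes by -6 each step, so at step 5 it is 7 + 5·(-6) = -23.

(-6, -23)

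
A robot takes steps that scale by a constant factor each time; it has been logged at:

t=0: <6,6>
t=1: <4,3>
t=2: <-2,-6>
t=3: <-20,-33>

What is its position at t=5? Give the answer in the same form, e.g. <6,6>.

Consecutive displacements <-2,-3>, <-6,-9>, <-18,-27> scale by a factor of 3 each step.
step 4: <-20,-33> + <-54,-81> → <-74,-114>
step 5: <-74,-114> + <-162,-243> → <-236,-357>

<-236,-357>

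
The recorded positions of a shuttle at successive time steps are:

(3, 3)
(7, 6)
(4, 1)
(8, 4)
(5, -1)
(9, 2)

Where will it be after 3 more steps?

(7, -5)

Step-to-step displacements: (+4, +3), (-3, -5), (+4, +3), (-3, -5), (+4, +3) — a repeating cycle of length 2.
step 6: apply (-3, -5) → (6, -3)
step 7: apply (+4, +3) → (10, 0)
step 8: apply (-3, -5) → (7, -5)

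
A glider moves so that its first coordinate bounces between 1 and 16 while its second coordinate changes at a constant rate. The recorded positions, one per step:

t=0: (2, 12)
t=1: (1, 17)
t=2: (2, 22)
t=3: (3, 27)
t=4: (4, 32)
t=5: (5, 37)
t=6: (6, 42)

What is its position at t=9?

The first coordinate travels 1 per step and bounces off the walls at 1 and 16.
  step 7: 6 → 7
  step 8: 7 → 8
  step 9: 8 → 9
The second coordinate changes by +5 each step: at step 9 it is 57.

(9, 57)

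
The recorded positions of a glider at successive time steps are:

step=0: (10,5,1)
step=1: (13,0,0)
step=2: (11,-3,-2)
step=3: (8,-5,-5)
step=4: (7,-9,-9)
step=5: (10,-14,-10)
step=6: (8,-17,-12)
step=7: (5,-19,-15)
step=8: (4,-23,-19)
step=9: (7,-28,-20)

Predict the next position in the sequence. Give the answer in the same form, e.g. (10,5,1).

(5,-31,-22)

Step-to-step displacements: (+3,-5,-1), (-2,-3,-2), (-3,-2,-3), (-1,-4,-4), (+3,-5,-1), (-2,-3,-2), (-3,-2,-3), (-1,-4,-4), (+3,-5,-1) — a repeating cycle of length 4.
step 10: apply (-2,-3,-2) → (5,-31,-22)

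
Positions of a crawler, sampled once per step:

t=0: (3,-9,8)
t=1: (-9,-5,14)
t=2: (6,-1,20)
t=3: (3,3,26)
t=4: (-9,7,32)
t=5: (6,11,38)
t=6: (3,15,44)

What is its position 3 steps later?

The first coordinate repeats the cycle [3, -9, 6] with period 3; step 9 mod 3 = 0, giving 3.
The second coordinate changes by +4 each step, so at step 9 it is -9 + 9·(4) = 27.
The third coordinate changes by +6 each step, so at step 9 it is 8 + 9·(6) = 62.

(3,27,62)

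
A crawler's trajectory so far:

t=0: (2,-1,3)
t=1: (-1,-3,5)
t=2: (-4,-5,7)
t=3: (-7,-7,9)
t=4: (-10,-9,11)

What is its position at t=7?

Constant displacement of (-3,-2,+2) per step.
step 5: (-10,-9,11) + (-3,-2,+2) → (-13,-11,13)
step 6: (-13,-11,13) + (-3,-2,+2) → (-16,-13,15)
step 7: (-16,-13,15) + (-3,-2,+2) → (-19,-15,17)

(-19,-15,17)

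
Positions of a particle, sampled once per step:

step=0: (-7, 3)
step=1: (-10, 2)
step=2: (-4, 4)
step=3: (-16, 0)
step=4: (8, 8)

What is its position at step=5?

(-40, -8)

Consecutive displacements (-3, -1), (+6, +2), (-12, -4), (+24, +8) scale by a factor of -2 each step.
step 5: (8, 8) + (-48, -16) → (-40, -8)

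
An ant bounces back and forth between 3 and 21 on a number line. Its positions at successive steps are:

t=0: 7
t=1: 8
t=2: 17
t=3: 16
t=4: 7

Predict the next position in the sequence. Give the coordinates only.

8

The value reflects between 3 and 21, moving 9 per step.
  step 5: 7 → 8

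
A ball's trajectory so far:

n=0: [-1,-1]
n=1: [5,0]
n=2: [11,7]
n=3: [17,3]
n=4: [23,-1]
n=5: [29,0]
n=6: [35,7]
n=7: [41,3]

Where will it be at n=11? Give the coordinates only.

The first coordinate changes by +6 each step, so at step 11 it is -1 + 11·(6) = 65.
The second coordinate repeats the cycle [-1, 0, 7, 3] with period 4; step 11 mod 4 = 3, giving 3.

[65,3]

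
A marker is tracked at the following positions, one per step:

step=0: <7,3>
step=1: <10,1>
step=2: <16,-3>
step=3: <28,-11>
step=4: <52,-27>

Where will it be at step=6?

<196,-123>

Consecutive displacements <+3,-2>, <+6,-4>, <+12,-8>, <+24,-16> scale by a factor of 2 each step.
step 5: <52,-27> + <+48,-32> → <100,-59>
step 6: <100,-59> + <+96,-64> → <196,-123>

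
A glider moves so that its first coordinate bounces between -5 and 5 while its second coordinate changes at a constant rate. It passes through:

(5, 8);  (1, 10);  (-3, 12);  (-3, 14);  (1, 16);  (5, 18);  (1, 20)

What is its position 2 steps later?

The first coordinate reflects between -5 and 5, moving 4 per step.
  step 7: 1 → -3
  step 8: -3 → -3
The second coordinate changes by +2 each step: at step 8 it is 24.

(-3, 24)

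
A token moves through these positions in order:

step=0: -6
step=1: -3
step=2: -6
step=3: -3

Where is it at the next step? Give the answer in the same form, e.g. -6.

-6

Consecutive displacements +3, -3, +3 scale by a factor of -1 each step.
step 4: -3 − 3 → -6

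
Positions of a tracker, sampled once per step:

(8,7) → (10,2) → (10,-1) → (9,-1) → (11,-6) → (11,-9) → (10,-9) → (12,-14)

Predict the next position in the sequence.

(12,-17)

Step-to-step displacements: (+2,-5), (+0,-3), (-1,+0), (+2,-5), (+0,-3), (-1,+0), (+2,-5) — a repeating cycle of length 3.
step 8: apply (+0,-3) → (12,-17)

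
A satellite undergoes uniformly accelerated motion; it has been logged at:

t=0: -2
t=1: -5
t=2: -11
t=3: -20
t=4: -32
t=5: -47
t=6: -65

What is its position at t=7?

-86

First differences are -3, -6, -9, -12, -15, -18; their common second difference is -3 (constant acceleration).
step 7: -65 − 21 → -86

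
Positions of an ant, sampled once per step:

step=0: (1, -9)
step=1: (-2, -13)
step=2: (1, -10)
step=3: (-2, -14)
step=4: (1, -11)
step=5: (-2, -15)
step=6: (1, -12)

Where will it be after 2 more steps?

Differencing gives (-3, -4), (+3, +3), (-3, -4), (+3, +3), (-3, -4), (+3, +3). This is the pattern (-3, -4), (+3, +3) repeated.
step 7: apply (-3, -4) → (-2, -16)
step 8: apply (+3, +3) → (1, -13)

(1, -13)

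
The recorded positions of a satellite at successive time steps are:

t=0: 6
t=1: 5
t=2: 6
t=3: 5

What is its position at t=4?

The jumps are -1, +1, -1 — a geometric progression with ratio -1.
step 4: 5 + 1 → 6

6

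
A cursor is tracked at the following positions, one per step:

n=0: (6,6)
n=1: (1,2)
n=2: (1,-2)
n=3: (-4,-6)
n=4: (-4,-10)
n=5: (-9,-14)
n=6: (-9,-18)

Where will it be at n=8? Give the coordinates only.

Step-to-step displacements: (-5,-4), (+0,-4), (-5,-4), (+0,-4), (-5,-4), (+0,-4) — a repeating cycle of length 2.
step 7: apply (-5,-4) → (-14,-22)
step 8: apply (+0,-4) → (-14,-26)

(-14,-26)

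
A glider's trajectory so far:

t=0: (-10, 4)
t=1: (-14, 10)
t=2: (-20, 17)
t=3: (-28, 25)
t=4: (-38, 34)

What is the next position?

First differences are (-4, +6), (-6, +7), (-8, +8), (-10, +9); their common second difference is (-2, +1) (constant acceleration).
step 5: (-38, 34) + (-12, +10) → (-50, 44)

(-50, 44)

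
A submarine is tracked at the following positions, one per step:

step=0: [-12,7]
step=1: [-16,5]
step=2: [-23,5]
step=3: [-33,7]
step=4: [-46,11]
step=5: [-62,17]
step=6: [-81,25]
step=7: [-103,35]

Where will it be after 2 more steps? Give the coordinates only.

[-156,61]

Taking differences between consecutive positions: [-4,-2], [-7,+0], [-10,+2], [-13,+4], [-16,+6], [-19,+8], [-22,+10]. These grow by [-3,+2] each step.
step 8: [-103,35] + [-25,+12] → [-128,47]
step 9: [-128,47] + [-28,+14] → [-156,61]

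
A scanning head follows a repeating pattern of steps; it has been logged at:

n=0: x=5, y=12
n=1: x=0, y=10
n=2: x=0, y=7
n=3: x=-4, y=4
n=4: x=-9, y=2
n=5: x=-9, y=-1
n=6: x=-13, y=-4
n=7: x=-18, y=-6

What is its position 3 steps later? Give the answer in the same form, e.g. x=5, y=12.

Step-to-step displacements: (-5,-2), (+0,-3), (-4,-3), (-5,-2), (+0,-3), (-4,-3), (-5,-2) — a repeating cycle of length 3.
step 8: apply (+0,-3) → x=-18, y=-9
step 9: apply (-4,-3) → x=-22, y=-12
step 10: apply (-5,-2) → x=-27, y=-14

x=-27, y=-14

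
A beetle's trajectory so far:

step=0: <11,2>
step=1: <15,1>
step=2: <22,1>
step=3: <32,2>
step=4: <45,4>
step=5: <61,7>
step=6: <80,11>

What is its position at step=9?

<155,29>

Successive displacements: <+4,-1>, <+7,+0>, <+10,+1>, <+13,+2>, <+16,+3>, <+19,+4> — each changes by <+3,+1>.
step 7: <80,11> + <+22,+5> → <102,16>
step 8: <102,16> + <+25,+6> → <127,22>
step 9: <127,22> + <+28,+7> → <155,29>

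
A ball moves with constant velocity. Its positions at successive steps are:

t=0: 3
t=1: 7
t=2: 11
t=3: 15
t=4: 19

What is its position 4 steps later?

Constant displacement of +4 per step.
step 5: 19 + 4 → 23
step 6: 23 + 4 → 27
step 7: 27 + 4 → 31
step 8: 31 + 4 → 35

35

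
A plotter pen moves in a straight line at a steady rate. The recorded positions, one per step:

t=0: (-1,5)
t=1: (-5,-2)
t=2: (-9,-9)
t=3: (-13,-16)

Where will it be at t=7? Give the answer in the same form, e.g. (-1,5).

(-29,-44)

Each step adds (-4,-7) to the position.
step 4: (-13,-16) + (-4,-7) → (-17,-23)
step 5: (-17,-23) + (-4,-7) → (-21,-30)
step 6: (-21,-30) + (-4,-7) → (-25,-37)
step 7: (-25,-37) + (-4,-7) → (-29,-44)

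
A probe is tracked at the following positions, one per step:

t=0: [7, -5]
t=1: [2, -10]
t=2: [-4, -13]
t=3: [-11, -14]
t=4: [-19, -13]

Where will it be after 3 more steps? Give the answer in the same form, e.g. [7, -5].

[-49, 2]

Successive displacements: [-5, -5], [-6, -3], [-7, -1], [-8, +1] — each changes by [-1, +2].
step 5: [-19, -13] + [-9, +3] → [-28, -10]
step 6: [-28, -10] + [-10, +5] → [-38, -5]
step 7: [-38, -5] + [-11, +7] → [-49, 2]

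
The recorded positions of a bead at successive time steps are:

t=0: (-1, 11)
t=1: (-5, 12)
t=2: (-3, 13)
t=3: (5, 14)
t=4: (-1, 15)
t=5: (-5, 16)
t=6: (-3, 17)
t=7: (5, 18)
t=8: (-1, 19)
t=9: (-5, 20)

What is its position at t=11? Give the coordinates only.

(5, 22)

The first coordinate repeats the cycle [-1, -5, -3, 5] with period 4; step 11 mod 4 = 3, giving 5.
The second coordinate changes by +1 each step, so at step 11 it is 11 + 11·(1) = 22.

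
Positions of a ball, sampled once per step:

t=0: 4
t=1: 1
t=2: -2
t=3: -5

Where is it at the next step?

Each step adds -3 to the position.
step 4: -5 − 3 → -8

-8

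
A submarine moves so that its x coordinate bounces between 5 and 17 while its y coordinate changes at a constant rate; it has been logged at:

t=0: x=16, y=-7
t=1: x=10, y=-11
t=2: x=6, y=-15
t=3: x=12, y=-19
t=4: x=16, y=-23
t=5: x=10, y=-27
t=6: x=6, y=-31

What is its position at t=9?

The x coordinate travels 6 per step and bounces off the walls at 5 and 17.
  step 7: 6 → 12
  step 8: 12 → 16
  step 9: 16 → 10
The y coordinate changes by -4 each step: at step 9 it is -43.

x=10, y=-43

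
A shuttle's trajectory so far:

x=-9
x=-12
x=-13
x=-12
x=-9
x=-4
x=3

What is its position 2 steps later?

First differences are -3, -1, +1, +3, +5, +7; their common second difference is +2 (constant acceleration).
step 7: 3 + 9 → x=12
step 8: 12 + 11 → x=23

x=23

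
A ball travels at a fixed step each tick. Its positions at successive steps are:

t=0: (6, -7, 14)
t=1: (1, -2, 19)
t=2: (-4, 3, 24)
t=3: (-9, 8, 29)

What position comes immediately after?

(-14, 13, 34)

The position changes by (-5, +5, +5) every step.
step 4: (-9, 8, 29) + (-5, +5, +5) → (-14, 13, 34)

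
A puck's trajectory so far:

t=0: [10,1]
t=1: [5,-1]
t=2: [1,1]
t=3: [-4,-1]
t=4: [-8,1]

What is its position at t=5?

[-13,-1]

Step-to-step displacements: [-5,-2], [-4,+2], [-5,-2], [-4,+2] — a repeating cycle of length 2.
step 5: apply [-5,-2] → [-13,-1]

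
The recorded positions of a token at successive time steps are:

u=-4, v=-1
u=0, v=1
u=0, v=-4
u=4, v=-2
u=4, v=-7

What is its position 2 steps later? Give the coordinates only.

u=8, v=-10

The moves between consecutive positions are (+4, +2), (+0, -5), (+4, +2), (+0, -5); they repeat the 2-cycle [(+4, +2), (+0, -5)].
step 5: apply (+4, +2) → u=8, v=-5
step 6: apply (+0, -5) → u=8, v=-10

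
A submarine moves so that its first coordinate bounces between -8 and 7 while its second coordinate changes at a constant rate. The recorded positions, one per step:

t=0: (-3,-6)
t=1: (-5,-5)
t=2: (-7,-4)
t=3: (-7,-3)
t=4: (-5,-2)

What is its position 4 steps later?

The first coordinate travels 2 per step and bounces off the walls at -8 and 7.
  step 5: -5 → -3
  step 6: -3 → -1
  step 7: -1 → 1
  step 8: 1 → 3
The second coordinate changes by +1 each step: at step 8 it is 2.

(3,2)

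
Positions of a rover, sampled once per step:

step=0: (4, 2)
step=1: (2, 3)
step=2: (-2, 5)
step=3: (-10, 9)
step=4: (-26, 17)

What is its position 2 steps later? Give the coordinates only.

Step-to-step displacements: (-2, +1), (-4, +2), (-8, +4), (-16, +8); each is 2× the previous.
step 5: (-26, 17) + (-32, +16) → (-58, 33)
step 6: (-58, 33) + (-64, +32) → (-122, 65)

(-122, 65)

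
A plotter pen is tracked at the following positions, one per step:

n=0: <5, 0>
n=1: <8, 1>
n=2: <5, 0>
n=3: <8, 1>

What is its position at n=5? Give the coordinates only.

<8, 1>

The jumps are <+3, +1>, <-3, -1>, <+3, +1> — a geometric progression with ratio -1.
step 4: <8, 1> + <-3, -1> → <5, 0>
step 5: <5, 0> + <+3, +1> → <8, 1>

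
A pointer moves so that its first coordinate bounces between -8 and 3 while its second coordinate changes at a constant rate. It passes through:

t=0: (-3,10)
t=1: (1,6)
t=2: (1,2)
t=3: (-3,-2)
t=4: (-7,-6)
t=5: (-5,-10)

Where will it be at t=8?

(-1,-22)

The first coordinate reflects between -8 and 3, moving 4 per step.
  step 6: -5 → -1
  step 7: -1 → 3
  step 8: 3 → -1
The second coordinate changes by -4 each step: at step 8 it is -22.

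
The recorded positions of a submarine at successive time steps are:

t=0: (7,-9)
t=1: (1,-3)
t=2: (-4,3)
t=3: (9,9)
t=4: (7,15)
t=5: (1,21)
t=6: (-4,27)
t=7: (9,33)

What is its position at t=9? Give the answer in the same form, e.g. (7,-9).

(1,45)

The first coordinate repeats the cycle [7, 1, -4, 9] with period 4; step 9 mod 4 = 1, giving 1.
The second coordinate changes by +6 each step, so at step 9 it is -9 + 9·(6) = 45.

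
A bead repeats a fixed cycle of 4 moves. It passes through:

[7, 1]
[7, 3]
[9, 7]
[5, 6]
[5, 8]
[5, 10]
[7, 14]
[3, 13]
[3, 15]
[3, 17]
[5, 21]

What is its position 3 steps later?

[1, 24]

Step-to-step displacements: [+0, +2], [+2, +4], [-4, -1], [+0, +2], [+0, +2], [+2, +4], [-4, -1], [+0, +2], [+0, +2], [+2, +4] — a repeating cycle of length 4.
step 11: apply [-4, -1] → [1, 20]
step 12: apply [+0, +2] → [1, 22]
step 13: apply [+0, +2] → [1, 24]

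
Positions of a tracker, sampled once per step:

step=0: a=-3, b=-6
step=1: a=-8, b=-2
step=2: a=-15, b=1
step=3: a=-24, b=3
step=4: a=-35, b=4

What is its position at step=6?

First differences are (-5,+4), (-7,+3), (-9,+2), (-11,+1); their common second difference is (-2,-1) (constant acceleration).
step 5: a=-35, b=4 + (-13,+0) → a=-48, b=4
step 6: a=-48, b=4 + (-15,-1) → a=-63, b=3

a=-63, b=3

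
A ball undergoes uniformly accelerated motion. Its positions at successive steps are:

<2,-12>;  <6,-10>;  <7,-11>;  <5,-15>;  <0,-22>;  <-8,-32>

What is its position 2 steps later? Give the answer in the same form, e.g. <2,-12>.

<-33,-61>

Successive displacements: <+4,+2>, <+1,-1>, <-2,-4>, <-5,-7>, <-8,-10> — each changes by <-3,-3>.
step 6: <-8,-32> + <-11,-13> → <-19,-45>
step 7: <-19,-45> + <-14,-16> → <-33,-61>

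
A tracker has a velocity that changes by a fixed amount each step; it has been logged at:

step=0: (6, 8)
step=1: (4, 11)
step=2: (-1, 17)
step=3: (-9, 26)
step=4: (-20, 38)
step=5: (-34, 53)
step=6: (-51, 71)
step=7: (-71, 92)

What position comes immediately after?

Taking differences between consecutive positions: (-2, +3), (-5, +6), (-8, +9), (-11, +12), (-14, +15), (-17, +18), (-20, +21). These grow by (-3, +3) each step.
step 8: (-71, 92) + (-23, +24) → (-94, 116)

(-94, 116)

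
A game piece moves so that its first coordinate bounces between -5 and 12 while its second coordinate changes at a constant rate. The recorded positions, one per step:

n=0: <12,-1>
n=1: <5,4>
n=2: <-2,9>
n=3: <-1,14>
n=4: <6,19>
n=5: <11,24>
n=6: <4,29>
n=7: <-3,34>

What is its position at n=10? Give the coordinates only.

<10,49>

The first coordinate reflects between -5 and 12, moving 7 per step.
  step 8: -3 → 0
  step 9: 0 → 7
  step 10: 7 → 10
The second coordinate changes by +5 each step: at step 10 it is 49.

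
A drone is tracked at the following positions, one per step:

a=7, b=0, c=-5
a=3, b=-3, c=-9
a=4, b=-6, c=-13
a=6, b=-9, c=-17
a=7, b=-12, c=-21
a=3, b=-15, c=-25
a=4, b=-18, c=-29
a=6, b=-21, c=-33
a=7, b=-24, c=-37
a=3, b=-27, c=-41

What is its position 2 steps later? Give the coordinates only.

A: cycles through 7, 3, 4, 6 every 4 steps. Step 11 lands at position 3 of the cycle → 6.
B: linear, -3 per step → -33 at step 11.
C: linear, -4 per step → -49 at step 11.

a=6, b=-33, c=-49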